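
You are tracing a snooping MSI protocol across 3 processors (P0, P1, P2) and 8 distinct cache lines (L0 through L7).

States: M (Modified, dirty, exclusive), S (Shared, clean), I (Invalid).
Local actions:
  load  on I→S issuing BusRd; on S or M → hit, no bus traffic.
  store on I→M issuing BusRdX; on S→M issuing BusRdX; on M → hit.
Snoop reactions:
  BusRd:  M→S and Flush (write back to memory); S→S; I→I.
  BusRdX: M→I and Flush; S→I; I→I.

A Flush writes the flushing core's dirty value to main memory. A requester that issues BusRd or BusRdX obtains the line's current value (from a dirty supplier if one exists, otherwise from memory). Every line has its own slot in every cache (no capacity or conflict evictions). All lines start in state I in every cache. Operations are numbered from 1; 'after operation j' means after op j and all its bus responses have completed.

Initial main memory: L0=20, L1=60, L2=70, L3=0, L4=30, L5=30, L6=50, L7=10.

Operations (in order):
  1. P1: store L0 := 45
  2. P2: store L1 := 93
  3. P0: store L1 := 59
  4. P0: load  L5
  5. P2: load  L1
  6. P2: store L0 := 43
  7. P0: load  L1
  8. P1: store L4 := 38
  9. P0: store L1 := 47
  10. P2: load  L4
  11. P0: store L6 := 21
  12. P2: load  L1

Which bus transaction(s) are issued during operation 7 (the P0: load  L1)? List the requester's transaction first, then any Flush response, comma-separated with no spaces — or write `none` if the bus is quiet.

bus = none

1. P1: store L0 := 45  bus=[BusRdX]  L0: P0=I P1=M P2=I  mem[L0]=20
2. P2: store L1 := 93  bus=[BusRdX]  L1: P0=I P1=I P2=M  mem[L1]=60
3. P0: store L1 := 59  bus=[BusRdX,Flush]  L1: P0=M P1=I P2=I  mem[L1]=93
4. P0: load  L5  bus=[BusRd]  L5: P0=S P1=I P2=I  mem[L5]=30
5. P2: load  L1  bus=[BusRd,Flush]  L1: P0=S P1=I P2=S  mem[L1]=59
6. P2: store L0 := 43  bus=[BusRdX,Flush]  L0: P0=I P1=I P2=M  mem[L0]=45
7. P0: load  L1  bus=[-]  L1: P0=S P1=I P2=S  mem[L1]=59
8. P1: store L4 := 38  bus=[BusRdX]  L4: P0=I P1=M P2=I  mem[L4]=30
9. P0: store L1 := 47  bus=[BusRdX]  L1: P0=M P1=I P2=I  mem[L1]=59
10. P2: load  L4  bus=[BusRd,Flush]  L4: P0=I P1=S P2=S  mem[L4]=38
11. P0: store L6 := 21  bus=[BusRdX]  L6: P0=M P1=I P2=I  mem[L6]=50
12. P2: load  L1  bus=[BusRd,Flush]  L1: P0=S P1=I P2=S  mem[L1]=47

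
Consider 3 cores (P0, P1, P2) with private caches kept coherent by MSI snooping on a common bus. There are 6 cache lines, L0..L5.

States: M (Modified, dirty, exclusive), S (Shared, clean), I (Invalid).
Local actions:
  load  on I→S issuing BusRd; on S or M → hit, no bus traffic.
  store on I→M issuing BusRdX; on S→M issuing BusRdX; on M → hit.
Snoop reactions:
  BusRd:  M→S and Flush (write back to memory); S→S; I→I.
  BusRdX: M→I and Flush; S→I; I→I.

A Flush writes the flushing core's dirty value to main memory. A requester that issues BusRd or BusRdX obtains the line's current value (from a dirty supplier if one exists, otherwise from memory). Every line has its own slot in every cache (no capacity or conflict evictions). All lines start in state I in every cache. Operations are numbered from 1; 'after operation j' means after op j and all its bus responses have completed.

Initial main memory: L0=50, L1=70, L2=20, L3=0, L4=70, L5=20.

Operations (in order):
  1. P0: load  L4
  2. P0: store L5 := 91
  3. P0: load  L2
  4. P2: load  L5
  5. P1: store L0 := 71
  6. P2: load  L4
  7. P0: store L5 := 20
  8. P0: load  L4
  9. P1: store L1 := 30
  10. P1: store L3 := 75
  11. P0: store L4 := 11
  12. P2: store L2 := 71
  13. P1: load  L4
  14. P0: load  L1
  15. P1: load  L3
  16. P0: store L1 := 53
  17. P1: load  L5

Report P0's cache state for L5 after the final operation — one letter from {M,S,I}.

  op1 P0: load  L4 → S/I/I on L4; bus BusRd; mem=70
  op2 P0: store L5 := 91 → M/I/I on L5; bus BusRdX; mem=20
  op3 P0: load  L2 → S/I/I on L2; bus BusRd; mem=20
  op4 P2: load  L5 → S/I/S on L5; bus BusRd Flush; mem=91
  op5 P1: store L0 := 71 → I/M/I on L0; bus BusRdX; mem=50
  op6 P2: load  L4 → S/I/S on L4; bus BusRd; mem=70
  op7 P0: store L5 := 20 → M/I/I on L5; bus BusRdX; mem=91
  op8 P0: load  L4 → S/I/S on L4; bus (none); mem=70
  op9 P1: store L1 := 30 → I/M/I on L1; bus BusRdX; mem=70
  op10 P1: store L3 := 75 → I/M/I on L3; bus BusRdX; mem=0
  op11 P0: store L4 := 11 → M/I/I on L4; bus BusRdX; mem=70
  op12 P2: store L2 := 71 → I/I/M on L2; bus BusRdX; mem=20
  op13 P1: load  L4 → S/S/I on L4; bus BusRd Flush; mem=11
  op14 P0: load  L1 → S/S/I on L1; bus BusRd Flush; mem=30
  op15 P1: load  L3 → I/M/I on L3; bus (none); mem=0
  op16 P0: store L1 := 53 → M/I/I on L1; bus BusRdX; mem=30
  op17 P1: load  L5 → S/S/I on L5; bus BusRd Flush; mem=20

state = S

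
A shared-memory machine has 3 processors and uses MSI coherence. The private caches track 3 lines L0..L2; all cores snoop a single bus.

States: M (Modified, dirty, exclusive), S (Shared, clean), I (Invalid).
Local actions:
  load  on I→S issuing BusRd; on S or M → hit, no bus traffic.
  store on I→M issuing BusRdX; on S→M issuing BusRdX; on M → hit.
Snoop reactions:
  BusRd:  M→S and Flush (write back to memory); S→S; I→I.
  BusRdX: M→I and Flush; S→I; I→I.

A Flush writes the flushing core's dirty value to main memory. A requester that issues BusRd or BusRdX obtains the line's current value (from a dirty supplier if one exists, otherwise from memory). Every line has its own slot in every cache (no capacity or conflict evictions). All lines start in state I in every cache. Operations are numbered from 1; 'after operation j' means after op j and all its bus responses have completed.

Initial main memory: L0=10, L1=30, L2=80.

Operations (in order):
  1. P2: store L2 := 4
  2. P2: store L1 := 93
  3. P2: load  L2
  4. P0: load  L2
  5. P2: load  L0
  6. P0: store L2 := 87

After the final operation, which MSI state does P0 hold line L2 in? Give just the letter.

  op1 P2: store L2 := 4 → I/I/M on L2; bus BusRdX; mem=80
  op2 P2: store L1 := 93 → I/I/M on L1; bus BusRdX; mem=30
  op3 P2: load  L2 → I/I/M on L2; bus (none); mem=80
  op4 P0: load  L2 → S/I/S on L2; bus BusRd Flush; mem=4
  op5 P2: load  L0 → I/I/S on L0; bus BusRd; mem=10
  op6 P0: store L2 := 87 → M/I/I on L2; bus BusRdX; mem=4

state = M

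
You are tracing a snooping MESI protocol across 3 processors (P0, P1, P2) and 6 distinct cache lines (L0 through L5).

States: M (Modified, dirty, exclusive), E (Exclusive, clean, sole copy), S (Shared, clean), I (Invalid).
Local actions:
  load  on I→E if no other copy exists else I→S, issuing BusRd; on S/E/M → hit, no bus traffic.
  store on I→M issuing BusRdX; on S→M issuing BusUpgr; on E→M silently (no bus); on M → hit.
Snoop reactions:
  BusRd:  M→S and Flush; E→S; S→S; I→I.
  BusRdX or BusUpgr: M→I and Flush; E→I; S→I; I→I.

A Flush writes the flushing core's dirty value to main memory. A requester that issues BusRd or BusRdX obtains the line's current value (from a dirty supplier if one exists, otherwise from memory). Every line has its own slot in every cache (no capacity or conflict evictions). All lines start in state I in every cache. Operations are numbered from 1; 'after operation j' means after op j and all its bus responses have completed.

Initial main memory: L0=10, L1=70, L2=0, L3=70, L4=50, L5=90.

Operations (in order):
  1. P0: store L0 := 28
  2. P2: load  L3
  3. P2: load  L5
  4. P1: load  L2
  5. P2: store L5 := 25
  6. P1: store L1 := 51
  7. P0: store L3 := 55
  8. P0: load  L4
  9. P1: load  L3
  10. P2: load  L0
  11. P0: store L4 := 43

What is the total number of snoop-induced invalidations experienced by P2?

[1] P0: store L0 := 28 | P0:M(28), P1:I, P2:I | bus: BusRdX
[2] P2: load  L3 | P0:I, P1:I, P2:E(70) | bus: BusRd
[3] P2: load  L5 | P0:I, P1:I, P2:E(90) | bus: BusRd
[4] P1: load  L2 | P0:I, P1:E(0), P2:I | bus: BusRd
[5] P2: store L5 := 25 | P0:I, P1:I, P2:M(25) | bus: none
[6] P1: store L1 := 51 | P0:I, P1:M(51), P2:I | bus: BusRdX
[7] P0: store L3 := 55 | P0:M(55), P1:I, P2:I | bus: BusRdX
[8] P0: load  L4 | P0:E(50), P1:I, P2:I | bus: BusRd
[9] P1: load  L3 | P0:S(55), P1:S(55), P2:I | bus: BusRd,Flush
[10] P2: load  L0 | P0:S(28), P1:I, P2:S(28) | bus: BusRd,Flush
[11] P0: store L4 := 43 | P0:M(43), P1:I, P2:I | bus: none

invalidations = 1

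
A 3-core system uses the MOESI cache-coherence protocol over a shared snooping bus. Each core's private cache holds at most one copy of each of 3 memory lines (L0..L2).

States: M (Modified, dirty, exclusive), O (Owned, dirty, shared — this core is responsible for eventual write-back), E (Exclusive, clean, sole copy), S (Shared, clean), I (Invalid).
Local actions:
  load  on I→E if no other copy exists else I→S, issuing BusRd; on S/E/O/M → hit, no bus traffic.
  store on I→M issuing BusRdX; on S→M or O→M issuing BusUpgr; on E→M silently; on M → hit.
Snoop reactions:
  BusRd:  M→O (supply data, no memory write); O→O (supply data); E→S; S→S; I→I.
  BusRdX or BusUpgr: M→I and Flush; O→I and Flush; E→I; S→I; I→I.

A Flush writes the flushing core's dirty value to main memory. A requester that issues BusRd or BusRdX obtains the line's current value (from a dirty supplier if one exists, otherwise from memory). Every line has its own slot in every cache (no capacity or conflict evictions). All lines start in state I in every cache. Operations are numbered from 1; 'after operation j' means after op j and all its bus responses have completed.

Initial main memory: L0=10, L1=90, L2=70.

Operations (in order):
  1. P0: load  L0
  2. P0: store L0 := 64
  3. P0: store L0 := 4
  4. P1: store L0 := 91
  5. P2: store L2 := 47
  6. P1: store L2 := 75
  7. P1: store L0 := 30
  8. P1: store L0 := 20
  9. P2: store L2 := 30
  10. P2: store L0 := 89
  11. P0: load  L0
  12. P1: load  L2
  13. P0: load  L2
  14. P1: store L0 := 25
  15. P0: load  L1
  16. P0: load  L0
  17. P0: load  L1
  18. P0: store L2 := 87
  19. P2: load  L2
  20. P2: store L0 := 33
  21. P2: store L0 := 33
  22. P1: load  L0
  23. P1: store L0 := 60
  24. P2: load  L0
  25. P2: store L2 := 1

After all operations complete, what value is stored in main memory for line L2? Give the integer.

[1] P0: load  L0 | P0:E(10), P1:I, P2:I | bus: BusRd
[2] P0: store L0 := 64 | P0:M(64), P1:I, P2:I | bus: none
[3] P0: store L0 := 4 | P0:M(4), P1:I, P2:I | bus: none
[4] P1: store L0 := 91 | P0:I, P1:M(91), P2:I | bus: BusRdX,Flush
[5] P2: store L2 := 47 | P0:I, P1:I, P2:M(47) | bus: BusRdX
[6] P1: store L2 := 75 | P0:I, P1:M(75), P2:I | bus: BusRdX,Flush
[7] P1: store L0 := 30 | P0:I, P1:M(30), P2:I | bus: none
[8] P1: store L0 := 20 | P0:I, P1:M(20), P2:I | bus: none
[9] P2: store L2 := 30 | P0:I, P1:I, P2:M(30) | bus: BusRdX,Flush
[10] P2: store L0 := 89 | P0:I, P1:I, P2:M(89) | bus: BusRdX,Flush
[11] P0: load  L0 | P0:S(89), P1:I, P2:O(89) | bus: BusRd
[12] P1: load  L2 | P0:I, P1:S(30), P2:O(30) | bus: BusRd
[13] P0: load  L2 | P0:S(30), P1:S(30), P2:O(30) | bus: BusRd
[14] P1: store L0 := 25 | P0:I, P1:M(25), P2:I | bus: BusRdX,Flush
[15] P0: load  L1 | P0:E(90), P1:I, P2:I | bus: BusRd
[16] P0: load  L0 | P0:S(25), P1:O(25), P2:I | bus: BusRd
[17] P0: load  L1 | P0:E(90), P1:I, P2:I | bus: none
[18] P0: store L2 := 87 | P0:M(87), P1:I, P2:I | bus: BusUpgr,Flush
[19] P2: load  L2 | P0:O(87), P1:I, P2:S(87) | bus: BusRd
[20] P2: store L0 := 33 | P0:I, P1:I, P2:M(33) | bus: BusRdX,Flush
[21] P2: store L0 := 33 | P0:I, P1:I, P2:M(33) | bus: none
[22] P1: load  L0 | P0:I, P1:S(33), P2:O(33) | bus: BusRd
[23] P1: store L0 := 60 | P0:I, P1:M(60), P2:I | bus: BusUpgr,Flush
[24] P2: load  L0 | P0:I, P1:O(60), P2:S(60) | bus: BusRd
[25] P2: store L2 := 1 | P0:I, P1:I, P2:M(1) | bus: BusUpgr,Flush

memory[L2] = 87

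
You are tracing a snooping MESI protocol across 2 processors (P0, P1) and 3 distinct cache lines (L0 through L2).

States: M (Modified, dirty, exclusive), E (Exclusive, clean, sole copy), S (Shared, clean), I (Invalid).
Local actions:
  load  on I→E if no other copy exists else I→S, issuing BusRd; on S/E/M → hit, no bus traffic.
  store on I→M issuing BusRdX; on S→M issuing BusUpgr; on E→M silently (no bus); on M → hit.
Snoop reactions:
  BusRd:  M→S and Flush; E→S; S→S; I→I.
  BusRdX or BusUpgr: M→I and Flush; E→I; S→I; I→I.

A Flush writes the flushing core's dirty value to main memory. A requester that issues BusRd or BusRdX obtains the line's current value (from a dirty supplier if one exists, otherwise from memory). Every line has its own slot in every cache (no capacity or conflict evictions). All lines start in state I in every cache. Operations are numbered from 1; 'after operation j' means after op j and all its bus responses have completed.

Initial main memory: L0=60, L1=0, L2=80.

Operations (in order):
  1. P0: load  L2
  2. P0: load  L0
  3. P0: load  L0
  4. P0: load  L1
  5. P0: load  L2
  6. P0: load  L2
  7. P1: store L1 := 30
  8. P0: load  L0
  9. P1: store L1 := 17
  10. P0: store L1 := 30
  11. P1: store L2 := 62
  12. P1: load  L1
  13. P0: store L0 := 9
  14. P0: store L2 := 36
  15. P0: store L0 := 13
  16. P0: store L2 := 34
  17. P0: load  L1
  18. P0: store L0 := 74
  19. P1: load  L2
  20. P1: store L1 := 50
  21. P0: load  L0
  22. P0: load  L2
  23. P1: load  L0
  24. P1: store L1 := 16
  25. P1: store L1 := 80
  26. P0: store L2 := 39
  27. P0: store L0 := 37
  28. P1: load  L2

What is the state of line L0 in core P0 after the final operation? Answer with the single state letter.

1. P0: load  L2  bus=[BusRd]  L2: P0=E P1=I  mem[L2]=80
2. P0: load  L0  bus=[BusRd]  L0: P0=E P1=I  mem[L0]=60
3. P0: load  L0  bus=[-]  L0: P0=E P1=I  mem[L0]=60
4. P0: load  L1  bus=[BusRd]  L1: P0=E P1=I  mem[L1]=0
5. P0: load  L2  bus=[-]  L2: P0=E P1=I  mem[L2]=80
6. P0: load  L2  bus=[-]  L2: P0=E P1=I  mem[L2]=80
7. P1: store L1 := 30  bus=[BusRdX]  L1: P0=I P1=M  mem[L1]=0
8. P0: load  L0  bus=[-]  L0: P0=E P1=I  mem[L0]=60
9. P1: store L1 := 17  bus=[-]  L1: P0=I P1=M  mem[L1]=0
10. P0: store L1 := 30  bus=[BusRdX,Flush]  L1: P0=M P1=I  mem[L1]=17
11. P1: store L2 := 62  bus=[BusRdX]  L2: P0=I P1=M  mem[L2]=80
12. P1: load  L1  bus=[BusRd,Flush]  L1: P0=S P1=S  mem[L1]=30
13. P0: store L0 := 9  bus=[-]  L0: P0=M P1=I  mem[L0]=60
14. P0: store L2 := 36  bus=[BusRdX,Flush]  L2: P0=M P1=I  mem[L2]=62
15. P0: store L0 := 13  bus=[-]  L0: P0=M P1=I  mem[L0]=60
16. P0: store L2 := 34  bus=[-]  L2: P0=M P1=I  mem[L2]=62
17. P0: load  L1  bus=[-]  L1: P0=S P1=S  mem[L1]=30
18. P0: store L0 := 74  bus=[-]  L0: P0=M P1=I  mem[L0]=60
19. P1: load  L2  bus=[BusRd,Flush]  L2: P0=S P1=S  mem[L2]=34
20. P1: store L1 := 50  bus=[BusUpgr]  L1: P0=I P1=M  mem[L1]=30
21. P0: load  L0  bus=[-]  L0: P0=M P1=I  mem[L0]=60
22. P0: load  L2  bus=[-]  L2: P0=S P1=S  mem[L2]=34
23. P1: load  L0  bus=[BusRd,Flush]  L0: P0=S P1=S  mem[L0]=74
24. P1: store L1 := 16  bus=[-]  L1: P0=I P1=M  mem[L1]=30
25. P1: store L1 := 80  bus=[-]  L1: P0=I P1=M  mem[L1]=30
26. P0: store L2 := 39  bus=[BusUpgr]  L2: P0=M P1=I  mem[L2]=34
27. P0: store L0 := 37  bus=[BusUpgr]  L0: P0=M P1=I  mem[L0]=74
28. P1: load  L2  bus=[BusRd,Flush]  L2: P0=S P1=S  mem[L2]=39

state = M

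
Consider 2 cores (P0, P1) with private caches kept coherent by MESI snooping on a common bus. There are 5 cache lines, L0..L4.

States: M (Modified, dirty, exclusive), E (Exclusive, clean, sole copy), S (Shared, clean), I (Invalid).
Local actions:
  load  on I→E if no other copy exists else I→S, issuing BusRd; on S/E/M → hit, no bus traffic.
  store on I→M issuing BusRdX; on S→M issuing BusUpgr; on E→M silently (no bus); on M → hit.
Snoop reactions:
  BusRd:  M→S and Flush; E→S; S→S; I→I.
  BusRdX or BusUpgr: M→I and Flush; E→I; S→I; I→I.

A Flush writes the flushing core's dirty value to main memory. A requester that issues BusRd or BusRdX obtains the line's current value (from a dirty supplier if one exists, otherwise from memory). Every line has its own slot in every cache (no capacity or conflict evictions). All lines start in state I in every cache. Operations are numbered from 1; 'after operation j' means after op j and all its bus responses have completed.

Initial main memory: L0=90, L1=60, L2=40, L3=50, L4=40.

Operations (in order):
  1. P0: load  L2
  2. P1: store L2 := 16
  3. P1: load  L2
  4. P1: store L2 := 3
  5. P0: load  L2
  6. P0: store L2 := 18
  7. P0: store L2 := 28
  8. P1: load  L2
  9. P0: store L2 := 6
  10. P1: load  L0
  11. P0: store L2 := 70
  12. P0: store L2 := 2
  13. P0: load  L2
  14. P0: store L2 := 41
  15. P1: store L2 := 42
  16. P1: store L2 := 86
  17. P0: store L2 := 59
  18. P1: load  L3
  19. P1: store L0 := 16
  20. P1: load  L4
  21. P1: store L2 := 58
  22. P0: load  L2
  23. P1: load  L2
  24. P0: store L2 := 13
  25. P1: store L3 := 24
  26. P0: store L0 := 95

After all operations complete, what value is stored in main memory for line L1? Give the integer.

[1] P0: load  L2 | P0:E(40), P1:I | bus: BusRd
[2] P1: store L2 := 16 | P0:I, P1:M(16) | bus: BusRdX
[3] P1: load  L2 | P0:I, P1:M(16) | bus: none
[4] P1: store L2 := 3 | P0:I, P1:M(3) | bus: none
[5] P0: load  L2 | P0:S(3), P1:S(3) | bus: BusRd,Flush
[6] P0: store L2 := 18 | P0:M(18), P1:I | bus: BusUpgr
[7] P0: store L2 := 28 | P0:M(28), P1:I | bus: none
[8] P1: load  L2 | P0:S(28), P1:S(28) | bus: BusRd,Flush
[9] P0: store L2 := 6 | P0:M(6), P1:I | bus: BusUpgr
[10] P1: load  L0 | P0:I, P1:E(90) | bus: BusRd
[11] P0: store L2 := 70 | P0:M(70), P1:I | bus: none
[12] P0: store L2 := 2 | P0:M(2), P1:I | bus: none
[13] P0: load  L2 | P0:M(2), P1:I | bus: none
[14] P0: store L2 := 41 | P0:M(41), P1:I | bus: none
[15] P1: store L2 := 42 | P0:I, P1:M(42) | bus: BusRdX,Flush
[16] P1: store L2 := 86 | P0:I, P1:M(86) | bus: none
[17] P0: store L2 := 59 | P0:M(59), P1:I | bus: BusRdX,Flush
[18] P1: load  L3 | P0:I, P1:E(50) | bus: BusRd
[19] P1: store L0 := 16 | P0:I, P1:M(16) | bus: none
[20] P1: load  L4 | P0:I, P1:E(40) | bus: BusRd
[21] P1: store L2 := 58 | P0:I, P1:M(58) | bus: BusRdX,Flush
[22] P0: load  L2 | P0:S(58), P1:S(58) | bus: BusRd,Flush
[23] P1: load  L2 | P0:S(58), P1:S(58) | bus: none
[24] P0: store L2 := 13 | P0:M(13), P1:I | bus: BusUpgr
[25] P1: store L3 := 24 | P0:I, P1:M(24) | bus: none
[26] P0: store L0 := 95 | P0:M(95), P1:I | bus: BusRdX,Flush

memory[L1] = 60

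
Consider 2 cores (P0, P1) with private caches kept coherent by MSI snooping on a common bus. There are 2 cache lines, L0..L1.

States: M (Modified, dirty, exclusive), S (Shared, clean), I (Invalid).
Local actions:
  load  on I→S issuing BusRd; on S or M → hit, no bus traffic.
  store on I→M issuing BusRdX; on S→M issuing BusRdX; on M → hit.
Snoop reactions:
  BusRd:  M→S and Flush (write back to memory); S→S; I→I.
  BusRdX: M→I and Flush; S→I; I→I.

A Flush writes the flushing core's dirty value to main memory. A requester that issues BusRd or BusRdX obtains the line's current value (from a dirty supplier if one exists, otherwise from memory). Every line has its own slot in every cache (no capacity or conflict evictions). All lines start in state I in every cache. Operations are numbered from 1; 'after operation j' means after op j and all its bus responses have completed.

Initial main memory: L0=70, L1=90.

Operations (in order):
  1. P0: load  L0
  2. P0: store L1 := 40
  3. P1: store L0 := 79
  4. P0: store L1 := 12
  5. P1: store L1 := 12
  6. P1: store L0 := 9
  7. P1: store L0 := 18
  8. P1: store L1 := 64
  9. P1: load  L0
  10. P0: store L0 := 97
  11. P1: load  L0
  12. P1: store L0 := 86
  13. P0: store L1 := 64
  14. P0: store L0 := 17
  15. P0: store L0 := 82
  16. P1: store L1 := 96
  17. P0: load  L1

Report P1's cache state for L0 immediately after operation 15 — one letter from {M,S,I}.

state = I

  op1 P0: load  L0 → S/I on L0; bus BusRd; mem=70
  op2 P0: store L1 := 40 → M/I on L1; bus BusRdX; mem=90
  op3 P1: store L0 := 79 → I/M on L0; bus BusRdX; mem=70
  op4 P0: store L1 := 12 → M/I on L1; bus (none); mem=90
  op5 P1: store L1 := 12 → I/M on L1; bus BusRdX Flush; mem=12
  op6 P1: store L0 := 9 → I/M on L0; bus (none); mem=70
  op7 P1: store L0 := 18 → I/M on L0; bus (none); mem=70
  op8 P1: store L1 := 64 → I/M on L1; bus (none); mem=12
  op9 P1: load  L0 → I/M on L0; bus (none); mem=70
  op10 P0: store L0 := 97 → M/I on L0; bus BusRdX Flush; mem=18
  op11 P1: load  L0 → S/S on L0; bus BusRd Flush; mem=97
  op12 P1: store L0 := 86 → I/M on L0; bus BusRdX; mem=97
  op13 P0: store L1 := 64 → M/I on L1; bus BusRdX Flush; mem=64
  op14 P0: store L0 := 17 → M/I on L0; bus BusRdX Flush; mem=86
  op15 P0: store L0 := 82 → M/I on L0; bus (none); mem=86
  op16 P1: store L1 := 96 → I/M on L1; bus BusRdX Flush; mem=64
  op17 P0: load  L1 → S/S on L1; bus BusRd Flush; mem=96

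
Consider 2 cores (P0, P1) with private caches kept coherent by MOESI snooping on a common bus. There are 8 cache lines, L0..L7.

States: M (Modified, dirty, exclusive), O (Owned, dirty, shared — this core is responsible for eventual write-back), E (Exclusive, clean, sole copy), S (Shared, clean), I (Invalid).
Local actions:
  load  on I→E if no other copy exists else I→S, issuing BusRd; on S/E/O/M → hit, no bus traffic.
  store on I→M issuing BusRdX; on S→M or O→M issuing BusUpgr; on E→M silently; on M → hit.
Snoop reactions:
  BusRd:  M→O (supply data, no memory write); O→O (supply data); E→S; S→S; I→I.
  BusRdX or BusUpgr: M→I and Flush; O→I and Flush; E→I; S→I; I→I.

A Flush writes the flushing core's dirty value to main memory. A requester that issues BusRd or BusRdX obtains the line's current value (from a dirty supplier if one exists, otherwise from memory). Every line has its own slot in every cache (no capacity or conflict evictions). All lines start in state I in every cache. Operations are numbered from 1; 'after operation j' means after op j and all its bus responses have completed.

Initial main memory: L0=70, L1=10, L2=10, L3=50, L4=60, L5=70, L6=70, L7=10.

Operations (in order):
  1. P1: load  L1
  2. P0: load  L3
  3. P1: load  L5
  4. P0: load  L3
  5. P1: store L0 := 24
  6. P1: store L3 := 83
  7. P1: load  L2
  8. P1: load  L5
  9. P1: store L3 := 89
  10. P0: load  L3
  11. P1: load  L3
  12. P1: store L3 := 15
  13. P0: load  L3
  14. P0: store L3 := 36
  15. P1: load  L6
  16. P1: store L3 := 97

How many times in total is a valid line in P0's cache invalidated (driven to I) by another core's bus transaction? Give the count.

invalidations = 3

  op1 P1: load  L1 → I/E on L1; bus BusRd; mem=10
  op2 P0: load  L3 → E/I on L3; bus BusRd; mem=50
  op3 P1: load  L5 → I/E on L5; bus BusRd; mem=70
  op4 P0: load  L3 → E/I on L3; bus (none); mem=50
  op5 P1: store L0 := 24 → I/M on L0; bus BusRdX; mem=70
  op6 P1: store L3 := 83 → I/M on L3; bus BusRdX; mem=50
  op7 P1: load  L2 → I/E on L2; bus BusRd; mem=10
  op8 P1: load  L5 → I/E on L5; bus (none); mem=70
  op9 P1: store L3 := 89 → I/M on L3; bus (none); mem=50
  op10 P0: load  L3 → S/O on L3; bus BusRd; mem=50
  op11 P1: load  L3 → S/O on L3; bus (none); mem=50
  op12 P1: store L3 := 15 → I/M on L3; bus BusUpgr; mem=50
  op13 P0: load  L3 → S/O on L3; bus BusRd; mem=50
  op14 P0: store L3 := 36 → M/I on L3; bus BusUpgr Flush; mem=15
  op15 P1: load  L6 → I/E on L6; bus BusRd; mem=70
  op16 P1: store L3 := 97 → I/M on L3; bus BusRdX Flush; mem=36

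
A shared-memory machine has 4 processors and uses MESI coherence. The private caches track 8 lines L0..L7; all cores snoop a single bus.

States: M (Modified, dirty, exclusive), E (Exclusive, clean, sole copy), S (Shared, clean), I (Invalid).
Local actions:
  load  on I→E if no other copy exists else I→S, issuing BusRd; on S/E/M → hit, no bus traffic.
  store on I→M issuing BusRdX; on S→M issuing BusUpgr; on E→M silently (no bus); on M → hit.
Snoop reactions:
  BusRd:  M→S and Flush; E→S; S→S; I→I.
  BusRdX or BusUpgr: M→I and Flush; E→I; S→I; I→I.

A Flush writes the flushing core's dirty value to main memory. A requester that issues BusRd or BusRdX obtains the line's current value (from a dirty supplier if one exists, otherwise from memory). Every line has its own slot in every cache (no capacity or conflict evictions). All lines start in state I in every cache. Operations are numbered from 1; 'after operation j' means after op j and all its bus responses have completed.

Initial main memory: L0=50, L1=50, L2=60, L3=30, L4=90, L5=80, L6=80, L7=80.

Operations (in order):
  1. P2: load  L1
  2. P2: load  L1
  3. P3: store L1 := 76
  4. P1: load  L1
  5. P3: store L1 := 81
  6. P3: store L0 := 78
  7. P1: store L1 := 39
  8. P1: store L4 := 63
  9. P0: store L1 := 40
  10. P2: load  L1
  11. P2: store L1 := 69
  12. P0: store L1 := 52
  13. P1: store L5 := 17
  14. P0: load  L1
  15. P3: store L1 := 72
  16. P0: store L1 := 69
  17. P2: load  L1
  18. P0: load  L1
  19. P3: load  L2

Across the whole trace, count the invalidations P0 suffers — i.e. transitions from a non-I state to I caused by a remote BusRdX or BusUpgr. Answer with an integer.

[1] P2: load  L1 | P0:I, P1:I, P2:E(50), P3:I | bus: BusRd
[2] P2: load  L1 | P0:I, P1:I, P2:E(50), P3:I | bus: none
[3] P3: store L1 := 76 | P0:I, P1:I, P2:I, P3:M(76) | bus: BusRdX
[4] P1: load  L1 | P0:I, P1:S(76), P2:I, P3:S(76) | bus: BusRd,Flush
[5] P3: store L1 := 81 | P0:I, P1:I, P2:I, P3:M(81) | bus: BusUpgr
[6] P3: store L0 := 78 | P0:I, P1:I, P2:I, P3:M(78) | bus: BusRdX
[7] P1: store L1 := 39 | P0:I, P1:M(39), P2:I, P3:I | bus: BusRdX,Flush
[8] P1: store L4 := 63 | P0:I, P1:M(63), P2:I, P3:I | bus: BusRdX
[9] P0: store L1 := 40 | P0:M(40), P1:I, P2:I, P3:I | bus: BusRdX,Flush
[10] P2: load  L1 | P0:S(40), P1:I, P2:S(40), P3:I | bus: BusRd,Flush
[11] P2: store L1 := 69 | P0:I, P1:I, P2:M(69), P3:I | bus: BusUpgr
[12] P0: store L1 := 52 | P0:M(52), P1:I, P2:I, P3:I | bus: BusRdX,Flush
[13] P1: store L5 := 17 | P0:I, P1:M(17), P2:I, P3:I | bus: BusRdX
[14] P0: load  L1 | P0:M(52), P1:I, P2:I, P3:I | bus: none
[15] P3: store L1 := 72 | P0:I, P1:I, P2:I, P3:M(72) | bus: BusRdX,Flush
[16] P0: store L1 := 69 | P0:M(69), P1:I, P2:I, P3:I | bus: BusRdX,Flush
[17] P2: load  L1 | P0:S(69), P1:I, P2:S(69), P3:I | bus: BusRd,Flush
[18] P0: load  L1 | P0:S(69), P1:I, P2:S(69), P3:I | bus: none
[19] P3: load  L2 | P0:I, P1:I, P2:I, P3:E(60) | bus: BusRd

invalidations = 2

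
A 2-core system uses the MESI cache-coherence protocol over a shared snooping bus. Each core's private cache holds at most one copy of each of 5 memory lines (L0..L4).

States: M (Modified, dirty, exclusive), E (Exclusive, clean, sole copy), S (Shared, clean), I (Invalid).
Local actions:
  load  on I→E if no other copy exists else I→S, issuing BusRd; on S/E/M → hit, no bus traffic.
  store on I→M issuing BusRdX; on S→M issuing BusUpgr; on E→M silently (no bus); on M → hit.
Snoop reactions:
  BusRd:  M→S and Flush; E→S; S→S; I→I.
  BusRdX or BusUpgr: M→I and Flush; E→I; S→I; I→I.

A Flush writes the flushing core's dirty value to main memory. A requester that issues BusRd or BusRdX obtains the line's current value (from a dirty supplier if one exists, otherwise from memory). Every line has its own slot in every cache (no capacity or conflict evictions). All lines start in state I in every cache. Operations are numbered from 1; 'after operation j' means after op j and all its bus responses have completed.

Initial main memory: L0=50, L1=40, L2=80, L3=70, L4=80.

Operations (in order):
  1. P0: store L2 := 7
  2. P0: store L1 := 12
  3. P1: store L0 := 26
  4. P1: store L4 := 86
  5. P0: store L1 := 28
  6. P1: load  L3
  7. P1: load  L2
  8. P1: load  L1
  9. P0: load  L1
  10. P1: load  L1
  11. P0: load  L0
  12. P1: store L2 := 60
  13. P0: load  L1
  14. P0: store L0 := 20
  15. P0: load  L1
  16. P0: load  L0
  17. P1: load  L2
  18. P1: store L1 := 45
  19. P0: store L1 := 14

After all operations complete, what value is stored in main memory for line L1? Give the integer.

[1] P0: store L2 := 7 | P0:M(7), P1:I | bus: BusRdX
[2] P0: store L1 := 12 | P0:M(12), P1:I | bus: BusRdX
[3] P1: store L0 := 26 | P0:I, P1:M(26) | bus: BusRdX
[4] P1: store L4 := 86 | P0:I, P1:M(86) | bus: BusRdX
[5] P0: store L1 := 28 | P0:M(28), P1:I | bus: none
[6] P1: load  L3 | P0:I, P1:E(70) | bus: BusRd
[7] P1: load  L2 | P0:S(7), P1:S(7) | bus: BusRd,Flush
[8] P1: load  L1 | P0:S(28), P1:S(28) | bus: BusRd,Flush
[9] P0: load  L1 | P0:S(28), P1:S(28) | bus: none
[10] P1: load  L1 | P0:S(28), P1:S(28) | bus: none
[11] P0: load  L0 | P0:S(26), P1:S(26) | bus: BusRd,Flush
[12] P1: store L2 := 60 | P0:I, P1:M(60) | bus: BusUpgr
[13] P0: load  L1 | P0:S(28), P1:S(28) | bus: none
[14] P0: store L0 := 20 | P0:M(20), P1:I | bus: BusUpgr
[15] P0: load  L1 | P0:S(28), P1:S(28) | bus: none
[16] P0: load  L0 | P0:M(20), P1:I | bus: none
[17] P1: load  L2 | P0:I, P1:M(60) | bus: none
[18] P1: store L1 := 45 | P0:I, P1:M(45) | bus: BusUpgr
[19] P0: store L1 := 14 | P0:M(14), P1:I | bus: BusRdX,Flush

memory[L1] = 45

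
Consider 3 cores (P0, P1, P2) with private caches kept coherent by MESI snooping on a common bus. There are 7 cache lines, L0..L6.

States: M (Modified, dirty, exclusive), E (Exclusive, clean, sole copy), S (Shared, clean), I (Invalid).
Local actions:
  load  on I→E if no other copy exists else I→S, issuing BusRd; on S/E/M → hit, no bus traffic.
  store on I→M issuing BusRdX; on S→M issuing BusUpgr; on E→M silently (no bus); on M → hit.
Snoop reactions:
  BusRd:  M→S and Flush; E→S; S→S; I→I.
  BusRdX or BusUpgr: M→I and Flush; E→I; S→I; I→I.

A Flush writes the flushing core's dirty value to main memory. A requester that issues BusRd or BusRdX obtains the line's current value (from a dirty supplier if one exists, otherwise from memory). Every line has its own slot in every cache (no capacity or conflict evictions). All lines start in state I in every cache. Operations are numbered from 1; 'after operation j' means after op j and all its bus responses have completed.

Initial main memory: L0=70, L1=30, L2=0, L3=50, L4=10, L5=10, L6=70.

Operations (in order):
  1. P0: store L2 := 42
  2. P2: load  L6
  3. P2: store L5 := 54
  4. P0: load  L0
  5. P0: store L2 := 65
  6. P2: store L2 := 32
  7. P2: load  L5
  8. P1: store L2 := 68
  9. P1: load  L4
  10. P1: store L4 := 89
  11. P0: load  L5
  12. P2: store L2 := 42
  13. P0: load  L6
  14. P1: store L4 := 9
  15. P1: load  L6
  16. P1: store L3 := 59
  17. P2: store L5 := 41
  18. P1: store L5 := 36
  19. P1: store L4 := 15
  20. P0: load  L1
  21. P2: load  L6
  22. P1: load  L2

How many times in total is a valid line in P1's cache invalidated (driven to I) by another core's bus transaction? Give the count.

1. P0: store L2 := 42  bus=[BusRdX]  L2: P0=M P1=I P2=I  mem[L2]=0
2. P2: load  L6  bus=[BusRd]  L6: P0=I P1=I P2=E  mem[L6]=70
3. P2: store L5 := 54  bus=[BusRdX]  L5: P0=I P1=I P2=M  mem[L5]=10
4. P0: load  L0  bus=[BusRd]  L0: P0=E P1=I P2=I  mem[L0]=70
5. P0: store L2 := 65  bus=[-]  L2: P0=M P1=I P2=I  mem[L2]=0
6. P2: store L2 := 32  bus=[BusRdX,Flush]  L2: P0=I P1=I P2=M  mem[L2]=65
7. P2: load  L5  bus=[-]  L5: P0=I P1=I P2=M  mem[L5]=10
8. P1: store L2 := 68  bus=[BusRdX,Flush]  L2: P0=I P1=M P2=I  mem[L2]=32
9. P1: load  L4  bus=[BusRd]  L4: P0=I P1=E P2=I  mem[L4]=10
10. P1: store L4 := 89  bus=[-]  L4: P0=I P1=M P2=I  mem[L4]=10
11. P0: load  L5  bus=[BusRd,Flush]  L5: P0=S P1=I P2=S  mem[L5]=54
12. P2: store L2 := 42  bus=[BusRdX,Flush]  L2: P0=I P1=I P2=M  mem[L2]=68
13. P0: load  L6  bus=[BusRd]  L6: P0=S P1=I P2=S  mem[L6]=70
14. P1: store L4 := 9  bus=[-]  L4: P0=I P1=M P2=I  mem[L4]=10
15. P1: load  L6  bus=[BusRd]  L6: P0=S P1=S P2=S  mem[L6]=70
16. P1: store L3 := 59  bus=[BusRdX]  L3: P0=I P1=M P2=I  mem[L3]=50
17. P2: store L5 := 41  bus=[BusUpgr]  L5: P0=I P1=I P2=M  mem[L5]=54
18. P1: store L5 := 36  bus=[BusRdX,Flush]  L5: P0=I P1=M P2=I  mem[L5]=41
19. P1: store L4 := 15  bus=[-]  L4: P0=I P1=M P2=I  mem[L4]=10
20. P0: load  L1  bus=[BusRd]  L1: P0=E P1=I P2=I  mem[L1]=30
21. P2: load  L6  bus=[-]  L6: P0=S P1=S P2=S  mem[L6]=70
22. P1: load  L2  bus=[BusRd,Flush]  L2: P0=I P1=S P2=S  mem[L2]=42

invalidations = 1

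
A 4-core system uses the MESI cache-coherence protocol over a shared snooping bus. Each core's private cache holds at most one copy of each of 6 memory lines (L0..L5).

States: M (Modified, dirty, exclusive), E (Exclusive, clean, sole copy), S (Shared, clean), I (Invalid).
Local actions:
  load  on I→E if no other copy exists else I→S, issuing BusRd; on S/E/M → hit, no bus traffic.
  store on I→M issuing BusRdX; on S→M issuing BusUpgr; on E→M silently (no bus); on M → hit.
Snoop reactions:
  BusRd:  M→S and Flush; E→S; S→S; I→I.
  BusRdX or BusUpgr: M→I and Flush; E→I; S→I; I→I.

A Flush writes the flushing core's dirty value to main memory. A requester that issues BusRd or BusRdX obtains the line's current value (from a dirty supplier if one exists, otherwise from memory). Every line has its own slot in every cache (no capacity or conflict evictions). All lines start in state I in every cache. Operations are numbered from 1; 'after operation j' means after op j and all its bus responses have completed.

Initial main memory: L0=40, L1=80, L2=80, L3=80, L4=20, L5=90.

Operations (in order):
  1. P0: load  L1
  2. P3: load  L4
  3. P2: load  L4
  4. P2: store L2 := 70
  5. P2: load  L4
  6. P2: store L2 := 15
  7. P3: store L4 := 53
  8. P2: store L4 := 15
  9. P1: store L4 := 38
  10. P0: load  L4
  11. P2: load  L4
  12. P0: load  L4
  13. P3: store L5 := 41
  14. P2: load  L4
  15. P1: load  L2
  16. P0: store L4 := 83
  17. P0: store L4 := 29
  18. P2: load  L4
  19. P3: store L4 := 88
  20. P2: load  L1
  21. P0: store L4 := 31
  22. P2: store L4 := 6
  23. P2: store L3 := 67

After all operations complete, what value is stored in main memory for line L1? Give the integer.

memory[L1] = 80

1. P0: load  L1  bus=[BusRd]  L1: P0=E P1=I P2=I P3=I  mem[L1]=80
2. P3: load  L4  bus=[BusRd]  L4: P0=I P1=I P2=I P3=E  mem[L4]=20
3. P2: load  L4  bus=[BusRd]  L4: P0=I P1=I P2=S P3=S  mem[L4]=20
4. P2: store L2 := 70  bus=[BusRdX]  L2: P0=I P1=I P2=M P3=I  mem[L2]=80
5. P2: load  L4  bus=[-]  L4: P0=I P1=I P2=S P3=S  mem[L4]=20
6. P2: store L2 := 15  bus=[-]  L2: P0=I P1=I P2=M P3=I  mem[L2]=80
7. P3: store L4 := 53  bus=[BusUpgr]  L4: P0=I P1=I P2=I P3=M  mem[L4]=20
8. P2: store L4 := 15  bus=[BusRdX,Flush]  L4: P0=I P1=I P2=M P3=I  mem[L4]=53
9. P1: store L4 := 38  bus=[BusRdX,Flush]  L4: P0=I P1=M P2=I P3=I  mem[L4]=15
10. P0: load  L4  bus=[BusRd,Flush]  L4: P0=S P1=S P2=I P3=I  mem[L4]=38
11. P2: load  L4  bus=[BusRd]  L4: P0=S P1=S P2=S P3=I  mem[L4]=38
12. P0: load  L4  bus=[-]  L4: P0=S P1=S P2=S P3=I  mem[L4]=38
13. P3: store L5 := 41  bus=[BusRdX]  L5: P0=I P1=I P2=I P3=M  mem[L5]=90
14. P2: load  L4  bus=[-]  L4: P0=S P1=S P2=S P3=I  mem[L4]=38
15. P1: load  L2  bus=[BusRd,Flush]  L2: P0=I P1=S P2=S P3=I  mem[L2]=15
16. P0: store L4 := 83  bus=[BusUpgr]  L4: P0=M P1=I P2=I P3=I  mem[L4]=38
17. P0: store L4 := 29  bus=[-]  L4: P0=M P1=I P2=I P3=I  mem[L4]=38
18. P2: load  L4  bus=[BusRd,Flush]  L4: P0=S P1=I P2=S P3=I  mem[L4]=29
19. P3: store L4 := 88  bus=[BusRdX]  L4: P0=I P1=I P2=I P3=M  mem[L4]=29
20. P2: load  L1  bus=[BusRd]  L1: P0=S P1=I P2=S P3=I  mem[L1]=80
21. P0: store L4 := 31  bus=[BusRdX,Flush]  L4: P0=M P1=I P2=I P3=I  mem[L4]=88
22. P2: store L4 := 6  bus=[BusRdX,Flush]  L4: P0=I P1=I P2=M P3=I  mem[L4]=31
23. P2: store L3 := 67  bus=[BusRdX]  L3: P0=I P1=I P2=M P3=I  mem[L3]=80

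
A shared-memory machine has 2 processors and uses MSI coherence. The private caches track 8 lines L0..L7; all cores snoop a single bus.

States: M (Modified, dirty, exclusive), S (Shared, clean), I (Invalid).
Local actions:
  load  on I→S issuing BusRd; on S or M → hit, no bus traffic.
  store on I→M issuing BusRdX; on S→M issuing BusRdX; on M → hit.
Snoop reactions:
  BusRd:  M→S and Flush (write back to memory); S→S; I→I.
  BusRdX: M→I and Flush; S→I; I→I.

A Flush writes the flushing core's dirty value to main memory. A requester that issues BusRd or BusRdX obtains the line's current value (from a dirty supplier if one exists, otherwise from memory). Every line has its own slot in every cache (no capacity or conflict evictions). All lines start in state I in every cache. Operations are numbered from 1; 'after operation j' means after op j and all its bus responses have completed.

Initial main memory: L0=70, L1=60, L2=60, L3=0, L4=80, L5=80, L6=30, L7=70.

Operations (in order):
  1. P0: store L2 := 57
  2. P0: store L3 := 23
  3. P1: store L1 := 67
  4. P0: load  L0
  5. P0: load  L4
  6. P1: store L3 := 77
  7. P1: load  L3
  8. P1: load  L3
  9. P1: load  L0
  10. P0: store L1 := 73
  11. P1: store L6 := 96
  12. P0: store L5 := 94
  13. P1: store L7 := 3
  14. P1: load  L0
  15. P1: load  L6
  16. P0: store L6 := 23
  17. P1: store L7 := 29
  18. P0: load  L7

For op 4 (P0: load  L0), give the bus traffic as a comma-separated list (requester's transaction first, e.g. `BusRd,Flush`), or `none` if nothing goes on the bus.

step 1: P0: store L2 := 57  ⟶  MI  (L2)  txn=BusRdX  M[L2]=60
step 2: P0: store L3 := 23  ⟶  MI  (L3)  txn=BusRdX  M[L3]=0
step 3: P1: store L1 := 67  ⟶  IM  (L1)  txn=BusRdX  M[L1]=60
step 4: P0: load  L0  ⟶  SI  (L0)  txn=BusRd  M[L0]=70
step 5: P0: load  L4  ⟶  SI  (L4)  txn=BusRd  M[L4]=80
step 6: P1: store L3 := 77  ⟶  IM  (L3)  txn=BusRdX+Flush  M[L3]=23
step 7: P1: load  L3  ⟶  IM  (L3)  txn=∅  M[L3]=23
step 8: P1: load  L3  ⟶  IM  (L3)  txn=∅  M[L3]=23
step 9: P1: load  L0  ⟶  SS  (L0)  txn=BusRd  M[L0]=70
step 10: P0: store L1 := 73  ⟶  MI  (L1)  txn=BusRdX+Flush  M[L1]=67
step 11: P1: store L6 := 96  ⟶  IM  (L6)  txn=BusRdX  M[L6]=30
step 12: P0: store L5 := 94  ⟶  MI  (L5)  txn=BusRdX  M[L5]=80
step 13: P1: store L7 := 3  ⟶  IM  (L7)  txn=BusRdX  M[L7]=70
step 14: P1: load  L0  ⟶  SS  (L0)  txn=∅  M[L0]=70
step 15: P1: load  L6  ⟶  IM  (L6)  txn=∅  M[L6]=30
step 16: P0: store L6 := 23  ⟶  MI  (L6)  txn=BusRdX+Flush  M[L6]=96
step 17: P1: store L7 := 29  ⟶  IM  (L7)  txn=∅  M[L7]=70
step 18: P0: load  L7  ⟶  SS  (L7)  txn=BusRd+Flush  M[L7]=29

bus = BusRd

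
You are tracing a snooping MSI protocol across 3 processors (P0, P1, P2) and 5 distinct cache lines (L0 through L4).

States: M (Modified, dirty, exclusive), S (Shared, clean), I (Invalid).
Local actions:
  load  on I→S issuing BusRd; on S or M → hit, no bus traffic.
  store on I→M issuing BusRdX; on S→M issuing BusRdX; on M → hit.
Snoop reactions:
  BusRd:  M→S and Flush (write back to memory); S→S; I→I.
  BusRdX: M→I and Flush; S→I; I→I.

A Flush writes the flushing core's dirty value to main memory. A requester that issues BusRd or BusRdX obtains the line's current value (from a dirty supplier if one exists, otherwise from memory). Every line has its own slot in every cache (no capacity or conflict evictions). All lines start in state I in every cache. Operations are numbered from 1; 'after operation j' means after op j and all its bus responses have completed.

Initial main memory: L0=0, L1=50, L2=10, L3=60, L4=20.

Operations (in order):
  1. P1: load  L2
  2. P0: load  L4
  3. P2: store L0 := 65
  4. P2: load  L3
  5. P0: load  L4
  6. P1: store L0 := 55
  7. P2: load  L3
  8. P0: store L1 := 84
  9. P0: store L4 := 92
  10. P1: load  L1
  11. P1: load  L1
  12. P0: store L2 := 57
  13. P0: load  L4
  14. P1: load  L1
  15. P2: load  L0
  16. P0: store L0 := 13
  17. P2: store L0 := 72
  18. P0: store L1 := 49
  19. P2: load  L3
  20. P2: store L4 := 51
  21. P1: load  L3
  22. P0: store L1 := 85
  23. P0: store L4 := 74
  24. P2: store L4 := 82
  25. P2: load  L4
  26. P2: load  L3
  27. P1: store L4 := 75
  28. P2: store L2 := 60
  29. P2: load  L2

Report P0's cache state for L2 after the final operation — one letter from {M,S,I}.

state = I

1. P1: load  L2  bus=[BusRd]  L2: P0=I P1=S P2=I  mem[L2]=10
2. P0: load  L4  bus=[BusRd]  L4: P0=S P1=I P2=I  mem[L4]=20
3. P2: store L0 := 65  bus=[BusRdX]  L0: P0=I P1=I P2=M  mem[L0]=0
4. P2: load  L3  bus=[BusRd]  L3: P0=I P1=I P2=S  mem[L3]=60
5. P0: load  L4  bus=[-]  L4: P0=S P1=I P2=I  mem[L4]=20
6. P1: store L0 := 55  bus=[BusRdX,Flush]  L0: P0=I P1=M P2=I  mem[L0]=65
7. P2: load  L3  bus=[-]  L3: P0=I P1=I P2=S  mem[L3]=60
8. P0: store L1 := 84  bus=[BusRdX]  L1: P0=M P1=I P2=I  mem[L1]=50
9. P0: store L4 := 92  bus=[BusRdX]  L4: P0=M P1=I P2=I  mem[L4]=20
10. P1: load  L1  bus=[BusRd,Flush]  L1: P0=S P1=S P2=I  mem[L1]=84
11. P1: load  L1  bus=[-]  L1: P0=S P1=S P2=I  mem[L1]=84
12. P0: store L2 := 57  bus=[BusRdX]  L2: P0=M P1=I P2=I  mem[L2]=10
13. P0: load  L4  bus=[-]  L4: P0=M P1=I P2=I  mem[L4]=20
14. P1: load  L1  bus=[-]  L1: P0=S P1=S P2=I  mem[L1]=84
15. P2: load  L0  bus=[BusRd,Flush]  L0: P0=I P1=S P2=S  mem[L0]=55
16. P0: store L0 := 13  bus=[BusRdX]  L0: P0=M P1=I P2=I  mem[L0]=55
17. P2: store L0 := 72  bus=[BusRdX,Flush]  L0: P0=I P1=I P2=M  mem[L0]=13
18. P0: store L1 := 49  bus=[BusRdX]  L1: P0=M P1=I P2=I  mem[L1]=84
19. P2: load  L3  bus=[-]  L3: P0=I P1=I P2=S  mem[L3]=60
20. P2: store L4 := 51  bus=[BusRdX,Flush]  L4: P0=I P1=I P2=M  mem[L4]=92
21. P1: load  L3  bus=[BusRd]  L3: P0=I P1=S P2=S  mem[L3]=60
22. P0: store L1 := 85  bus=[-]  L1: P0=M P1=I P2=I  mem[L1]=84
23. P0: store L4 := 74  bus=[BusRdX,Flush]  L4: P0=M P1=I P2=I  mem[L4]=51
24. P2: store L4 := 82  bus=[BusRdX,Flush]  L4: P0=I P1=I P2=M  mem[L4]=74
25. P2: load  L4  bus=[-]  L4: P0=I P1=I P2=M  mem[L4]=74
26. P2: load  L3  bus=[-]  L3: P0=I P1=S P2=S  mem[L3]=60
27. P1: store L4 := 75  bus=[BusRdX,Flush]  L4: P0=I P1=M P2=I  mem[L4]=82
28. P2: store L2 := 60  bus=[BusRdX,Flush]  L2: P0=I P1=I P2=M  mem[L2]=57
29. P2: load  L2  bus=[-]  L2: P0=I P1=I P2=M  mem[L2]=57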